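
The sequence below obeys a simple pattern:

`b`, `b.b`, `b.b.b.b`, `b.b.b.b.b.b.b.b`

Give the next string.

Each string is two copies of the previous one joined by '.'.
One more doubling of b.b.b.b.b.b.b.b gives the answer.

b.b.b.b.b.b.b.b.b.b.b.b.b.b.b.b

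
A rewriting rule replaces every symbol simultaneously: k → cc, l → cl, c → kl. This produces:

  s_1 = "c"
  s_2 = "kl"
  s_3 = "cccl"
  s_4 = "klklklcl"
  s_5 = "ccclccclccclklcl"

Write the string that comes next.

klklklclklklklclklklklclccclklcl

Applying the rule to each of the 16 symbols of ccclccclccclklcl gives the pieces kl kl kl cl kl kl kl cl kl kl kl cl cc cl kl cl, which concatenate to the answer.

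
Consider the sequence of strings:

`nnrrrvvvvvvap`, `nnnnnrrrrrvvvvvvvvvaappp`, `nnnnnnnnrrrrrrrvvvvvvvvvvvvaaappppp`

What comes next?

nnnnnnnnnnnrrrrrrrrrvvvvvvvvvvvvvvvaaaappppppp

Each string has the form n^{3n-1} r^{2n+1} v^{3n+3} a^{n} p^{2n-1} (n = 1, 2, …).
Setting n = 4 gives 11, 9, 15, 4, 7 characters in each block.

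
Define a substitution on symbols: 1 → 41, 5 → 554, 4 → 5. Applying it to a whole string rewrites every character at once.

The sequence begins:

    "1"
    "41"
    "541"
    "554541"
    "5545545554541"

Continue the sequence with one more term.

554554555455455545545545554541

Applying the rule to each of the 13 symbols of 5545545554541 gives the pieces 554 554 5 554 554 5 554 554 554 5 554 5 41, which concatenate to the answer.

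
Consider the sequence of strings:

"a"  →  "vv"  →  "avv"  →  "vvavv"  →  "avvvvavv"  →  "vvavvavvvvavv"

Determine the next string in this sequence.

avvvvavvvvavvavvvvavv

This is a Fibonacci-style word recurrence s(k) = s(k−2)·s(k−1): e.g. a·vv = avv.
Continuing: avvvvavv · vvavvavvvvavv gives term 7.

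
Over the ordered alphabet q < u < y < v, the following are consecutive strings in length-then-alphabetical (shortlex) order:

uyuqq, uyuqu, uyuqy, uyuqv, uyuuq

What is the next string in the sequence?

uyuuu

Treat uyuuq as a base-4 numeral over the given alphabet and add one, carrying through any trailing v's.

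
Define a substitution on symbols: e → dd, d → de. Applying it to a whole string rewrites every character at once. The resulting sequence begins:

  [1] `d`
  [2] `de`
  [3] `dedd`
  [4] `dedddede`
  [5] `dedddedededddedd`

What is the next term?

dedddedededddedddedddedededddede

Applying the rule to each of the 16 symbols of dedddedededddedd gives the pieces de dd de de de dd de dd de dd de de de dd de de, which concatenate to the answer.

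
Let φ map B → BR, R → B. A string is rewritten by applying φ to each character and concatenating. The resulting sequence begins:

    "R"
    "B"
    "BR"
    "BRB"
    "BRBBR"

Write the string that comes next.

Rewriting each symbol of BRBBR: B→BR, R→B, B→BR, B→BR, R→B, which concatenates to BR B BR BR B.

BRBBRBRB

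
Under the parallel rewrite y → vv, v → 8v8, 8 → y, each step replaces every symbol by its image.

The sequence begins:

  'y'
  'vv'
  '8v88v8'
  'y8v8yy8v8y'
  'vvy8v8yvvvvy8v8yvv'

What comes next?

Rewriting the 18 symbols of vvy8v8yvvvvy8v8yvv one by one yields 8v8 8v8 vv y 8v8 y vv 8v8 8v8 8v8 8v8 vv y 8v8 y vv 8v8 8v8; concatenated:

8v88v8vvy8v8yvv8v88v88v88v8vvy8v8yvv8v88v8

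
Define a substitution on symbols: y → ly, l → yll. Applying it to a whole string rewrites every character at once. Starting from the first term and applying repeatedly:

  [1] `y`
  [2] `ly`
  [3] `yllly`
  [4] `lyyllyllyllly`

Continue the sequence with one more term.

Applying the rule to each of the 13 symbols of lyyllyllyllly gives the pieces yll ly ly yll yll ly yll yll ly yll yll yll ly, which concatenate to the answer.

ylllylyyllylllyyllylllyyllyllyllly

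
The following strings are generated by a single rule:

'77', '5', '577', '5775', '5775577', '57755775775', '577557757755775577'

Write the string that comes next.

From term 3 onward, concatenate the last term with the second-to-last: 5·77 = 577, 577·5 = 5775, …
The next term joins 577557757755775577 and 57755775775.

57755775775577557757755775775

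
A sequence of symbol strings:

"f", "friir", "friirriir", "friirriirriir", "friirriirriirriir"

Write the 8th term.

Each term is the previous one with riir appended.
From friirriirriirriir, 3 further steps: friirriirriirriir → friirriirriirriirriir → friirriirriirriirriirriir → (answer).

friirriirriirriirriirriirriir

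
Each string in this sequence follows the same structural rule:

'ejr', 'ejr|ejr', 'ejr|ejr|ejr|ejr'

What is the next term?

s(k+1) = s(k)·|·s(k) — each term doubles the last with '|' between the halves.
Doubling ejr|ejr|ejr|ejr with '|' between the halves:

ejr|ejr|ejr|ejr|ejr|ejr|ejr|ejr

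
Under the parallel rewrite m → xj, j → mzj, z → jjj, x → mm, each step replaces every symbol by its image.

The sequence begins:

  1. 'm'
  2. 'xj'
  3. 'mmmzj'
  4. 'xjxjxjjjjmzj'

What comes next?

Expanding xjxjxjjjjmzj: x→mm, j→mzj, x→mm, j→mzj, x→mm, j→mzj, j→mzj, j→mzj, j→mzj, m→xj, z→jjj, j→mzj. Concatenated: mm mzj mm mzj mm mzj mzj mzj mzj xj jjj mzj.

mmmzjmmmzjmmmzjmzjmzjmzjxjjjjmzj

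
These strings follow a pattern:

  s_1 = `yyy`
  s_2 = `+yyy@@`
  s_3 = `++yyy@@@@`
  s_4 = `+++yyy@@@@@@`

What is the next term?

++++yyy@@@@@@@@

Every step adds + to the front and @@ to the end of the previous string.
One more step from +++yyy@@@@@@ gives the answer.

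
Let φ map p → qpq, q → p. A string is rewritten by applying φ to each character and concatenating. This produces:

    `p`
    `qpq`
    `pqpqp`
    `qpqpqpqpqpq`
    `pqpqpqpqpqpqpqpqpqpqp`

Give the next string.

φ(pqpqpqpqpqpqpqpqpqpqp) expands symbol-by-symbol to qpq p qpq p qpq p qpq p qpq p qpq p qpq p qpq p qpq p qpq p qpq; joining the 21 pieces gives the next term.

qpqpqpqpqpqpqpqpqpqpqpqpqpqpqpqpqpqpqpqpqpq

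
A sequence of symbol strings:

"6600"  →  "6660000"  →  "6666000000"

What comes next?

Term n consists of n+1 6's, followed by 2n 0's (n = 1, 2, …).
For the next term, n = 4, so the run lengths are 5, 8.

6666600000000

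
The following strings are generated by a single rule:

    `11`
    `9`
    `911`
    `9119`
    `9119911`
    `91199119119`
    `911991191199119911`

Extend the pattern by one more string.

91199119119911991191199119119

This is a Fibonacci-style word recurrence s(k) = s(k−1)·s(k−2): e.g. 9·11 = 911.
So term 8 is 911991191199119911·91199119119.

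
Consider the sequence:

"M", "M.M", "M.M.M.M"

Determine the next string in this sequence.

M.M.M.M.M.M.M.M

s(k+1) = s(k)·.·s(k) — each term doubles the last with '.' between the halves.
One more doubling of M.M.M.M gives the answer.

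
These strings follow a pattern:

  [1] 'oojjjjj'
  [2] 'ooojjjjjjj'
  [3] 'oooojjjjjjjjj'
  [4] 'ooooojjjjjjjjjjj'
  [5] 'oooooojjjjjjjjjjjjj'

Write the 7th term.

oooooooojjjjjjjjjjjjjjjjj

Term n consists of n o's, followed by 2n+1 j's, where the shown terms are n = 2, 3, 4, 5, 6.
Setting n = 8 gives 8, 17 characters in each block.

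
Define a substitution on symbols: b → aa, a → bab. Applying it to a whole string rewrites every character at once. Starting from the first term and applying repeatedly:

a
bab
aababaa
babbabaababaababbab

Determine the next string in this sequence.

aababaaaababaababbabaababaababbabaababaaaababaa

Replace each of the 19 characters of babbabaababaababbab in place — aa bab aa aa bab aa bab bab aa bab aa bab bab aa bab aa aa bab aa — and concatenate.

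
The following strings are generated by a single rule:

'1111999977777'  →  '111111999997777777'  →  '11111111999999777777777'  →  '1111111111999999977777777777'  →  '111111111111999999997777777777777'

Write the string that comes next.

Reading off run lengths: 1 runs 4, 6, 8, 10, 12; 9 runs 4, 5, 6, 7, 8; 7 runs 5, 7, 9, 11, 13 — each is linear in n, where the shown terms are n = 2, 3, 4, 5, 6.
For the next term, n = 7, so the run lengths are 14, 9, 15.

11111111111111999999999777777777777777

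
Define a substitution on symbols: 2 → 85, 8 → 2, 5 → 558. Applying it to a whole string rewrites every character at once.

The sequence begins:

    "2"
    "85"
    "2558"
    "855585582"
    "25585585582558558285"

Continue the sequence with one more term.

855585582558558255855828555855825585582852558

φ(25585585582558558285) expands symbol-by-symbol to 85 558 558 2 558 558 2 558 558 2 85 558 558 2 558 558 2 85 2 558; joining the 20 pieces gives the next term.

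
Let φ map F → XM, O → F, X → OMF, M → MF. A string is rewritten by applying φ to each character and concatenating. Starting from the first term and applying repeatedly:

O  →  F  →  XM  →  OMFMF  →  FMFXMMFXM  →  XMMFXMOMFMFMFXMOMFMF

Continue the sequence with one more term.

Applying the rule to each of the 20 symbols of XMMFXMOMFMFMFXMOMFMF gives the pieces OMF MF MF XM OMF MF F MF XM MF XM MF XM OMF MF F MF XM MF XM, which concatenate to the answer.

OMFMFMFXMOMFMFFMFXMMFXMMFXMOMFMFFMFXMMFXM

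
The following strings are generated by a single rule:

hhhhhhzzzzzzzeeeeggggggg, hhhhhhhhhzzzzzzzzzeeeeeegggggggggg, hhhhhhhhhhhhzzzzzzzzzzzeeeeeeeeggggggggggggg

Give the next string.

hhhhhhhhhhhhhhhzzzzzzzzzzzzzeeeeeeeeeegggggggggggggggg

The n-th term is 3n h's then 2n+3 z's then 2n e's then 3n+1 g's, where the shown terms are n = 2, 3, 4.
At n = 5 the blocks have lengths 15, 13, 10, 16.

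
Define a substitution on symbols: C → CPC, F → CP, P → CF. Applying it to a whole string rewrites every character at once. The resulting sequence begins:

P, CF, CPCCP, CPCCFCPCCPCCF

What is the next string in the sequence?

CPCCFCPCCPCCPCPCCFCPCCPCCFCPCCPCCP

Replace each of the 13 characters of CPCCFCPCCPCCF in place — CPC CF CPC CPC CP CPC CF CPC CPC CF CPC CPC CP — and concatenate.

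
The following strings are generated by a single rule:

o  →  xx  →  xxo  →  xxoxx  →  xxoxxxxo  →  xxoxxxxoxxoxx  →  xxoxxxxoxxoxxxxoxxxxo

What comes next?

From term 3 onward, concatenate the last term with the second-to-last: xx·o = xxo, xxo·xx = xxoxx, …
The next term joins xxoxxxxoxxoxxxxoxxxxo and xxoxxxxoxxoxx.

xxoxxxxoxxoxxxxoxxxxoxxoxxxxoxxoxx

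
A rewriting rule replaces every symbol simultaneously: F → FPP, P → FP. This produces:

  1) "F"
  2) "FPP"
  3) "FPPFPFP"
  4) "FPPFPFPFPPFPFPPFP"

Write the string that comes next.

FPPFPFPFPPFPFPPFPFPPFPFPFPPFPFPPFPFPFPPFP

Applying the rule to each of the 17 symbols of FPPFPFPFPPFPFPPFP gives the pieces FPP FP FP FPP FP FPP FP FPP FP FP FPP FP FPP FP FP FPP FP, which concatenate to the answer.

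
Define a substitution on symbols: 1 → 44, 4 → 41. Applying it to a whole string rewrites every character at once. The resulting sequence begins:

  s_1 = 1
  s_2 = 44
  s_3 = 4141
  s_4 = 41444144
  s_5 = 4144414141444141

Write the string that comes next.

Rewriting the 16 symbols of 4144414141444141 one by one yields 41 44 41 41 41 44 41 44 41 44 41 41 41 44 41 44; concatenated:

41444141414441444144414141444144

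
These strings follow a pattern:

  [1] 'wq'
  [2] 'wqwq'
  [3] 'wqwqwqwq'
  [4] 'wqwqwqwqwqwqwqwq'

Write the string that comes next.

wqwqwqwqwqwqwqwqwqwqwqwqwqwqwqwq

Each string is two copies of the previous one concatenated.
One more doubling of wqwqwqwqwqwqwqwq gives the answer.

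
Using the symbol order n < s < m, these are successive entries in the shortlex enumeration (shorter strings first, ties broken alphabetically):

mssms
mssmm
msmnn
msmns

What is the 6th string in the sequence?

msmsn

Advancing 2 positions from msmns through msmns → msmnm reaches term 6.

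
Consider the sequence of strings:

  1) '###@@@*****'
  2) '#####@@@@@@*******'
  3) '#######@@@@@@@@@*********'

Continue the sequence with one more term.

Each string has the form #^{2n+1} @^{3n} *^{2n+3} (n = 1, 2, …).
Setting n = 4 gives 9, 12, 11 characters in each block.

#########@@@@@@@@@@@@***********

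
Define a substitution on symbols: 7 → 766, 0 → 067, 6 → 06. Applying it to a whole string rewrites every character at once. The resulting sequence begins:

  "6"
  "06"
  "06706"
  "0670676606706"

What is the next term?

Rewriting the 13 symbols of 0670676606706 one by one yields 067 06 766 067 06 766 06 06 067 06 766 067 06; concatenated:

067067660670676606060670676606706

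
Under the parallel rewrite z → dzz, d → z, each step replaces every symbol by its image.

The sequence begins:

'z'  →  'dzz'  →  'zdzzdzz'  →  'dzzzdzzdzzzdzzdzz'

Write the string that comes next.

zdzzdzzdzzzdzzdzzzdzzdzzdzzzdzzdzzzdzzdzz

φ(dzzzdzzdzzzdzzdzz) expands symbol-by-symbol to z dzz dzz dzz z dzz dzz z dzz dzz dzz z dzz dzz z dzz dzz; joining the 17 pieces gives the next term.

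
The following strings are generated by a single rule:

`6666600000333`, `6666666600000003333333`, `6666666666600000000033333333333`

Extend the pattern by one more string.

6666666666666600000000000333333333333333

The n-th term is 3n+2 6's then 2n+3 0's then 4n-1 3's (n = 1, 2, …).
Setting n = 4 gives 14, 11, 15 characters in each block.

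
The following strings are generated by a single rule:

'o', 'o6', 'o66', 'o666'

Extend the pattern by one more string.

The strings grow by a fixed suffix 6 each time.
So the next term is o666·6.

o6666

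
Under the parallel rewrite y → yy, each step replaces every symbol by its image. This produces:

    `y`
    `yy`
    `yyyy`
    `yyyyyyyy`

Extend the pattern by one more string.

Expanding yyyyyyyy: y→yy, y→yy, y→yy, y→yy, y→yy, y→yy, y→yy, y→yy. Concatenated: yy yy yy yy yy yy yy yy.

yyyyyyyyyyyyyyyy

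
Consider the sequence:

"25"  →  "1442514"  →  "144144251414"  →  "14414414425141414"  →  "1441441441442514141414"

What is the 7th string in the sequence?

14414414414414414425141414141414

Every step adds 144 to the front and 14 to the end of the previous string.
From 1441441441442514141414, 2 further steps: 1441441441442514141414 → 144144144144144251414141414 → (answer).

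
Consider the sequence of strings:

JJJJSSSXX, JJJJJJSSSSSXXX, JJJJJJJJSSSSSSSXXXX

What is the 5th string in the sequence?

The n-th term is 2n+2 J's then 2n+1 S's then n+1 X's (n = 1, 2, …).
For term 5, n = 5, so the run lengths are 12, 11, 6.

JJJJJJJJJJJJSSSSSSSSSSSXXXXXX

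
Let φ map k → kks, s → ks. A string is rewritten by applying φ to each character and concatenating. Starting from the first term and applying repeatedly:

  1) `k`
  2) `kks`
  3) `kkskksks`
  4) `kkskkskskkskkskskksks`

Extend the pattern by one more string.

Applying the rule to each of the 21 symbols of kkskkskskkskkskskksks gives the pieces kks kks ks kks kks ks kks ks kks kks ks kks kks ks kks ks kks kks ks kks ks, which concatenate to the answer.

kkskkskskkskkskskkskskkskkskskkskkskskkskskkskkskskksks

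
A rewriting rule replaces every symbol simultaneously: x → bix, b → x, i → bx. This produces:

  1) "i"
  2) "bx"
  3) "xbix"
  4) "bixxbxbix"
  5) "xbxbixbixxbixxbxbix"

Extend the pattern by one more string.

Rewriting the 19 symbols of xbxbixbixxbixxbxbix one by one yields bix x bix x bx bix x bx bix bix x bx bix bix x bix x bx bix; concatenated:

bixxbixxbxbixxbxbixbixxbxbixbixxbixxbxbix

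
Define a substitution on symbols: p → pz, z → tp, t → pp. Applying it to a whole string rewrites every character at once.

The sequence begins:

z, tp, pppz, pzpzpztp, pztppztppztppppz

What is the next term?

pztppppzpztppppzpztppppzpzpzpztp

Replace each of the 16 characters of pztppztppztppppz in place — pz tp pp pz pz tp pp pz pz tp pp pz pz pz pz tp — and concatenate.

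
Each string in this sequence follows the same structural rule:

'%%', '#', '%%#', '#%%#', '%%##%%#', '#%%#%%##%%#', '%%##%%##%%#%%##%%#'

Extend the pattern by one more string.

#%%#%%##%%#%%##%%##%%#%%##%%#

From term 3 onward, concatenate the second-to-last term with the last: %%·# = %%#, #·%%# = #%%#, …
The next term joins #%%#%%##%%# and %%##%%##%%#%%##%%#.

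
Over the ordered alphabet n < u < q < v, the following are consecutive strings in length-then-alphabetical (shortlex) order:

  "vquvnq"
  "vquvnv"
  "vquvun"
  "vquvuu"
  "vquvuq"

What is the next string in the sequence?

vquvuv

Treat vquvuq as a base-4 numeral over the given alphabet and add one, carrying through any trailing v's.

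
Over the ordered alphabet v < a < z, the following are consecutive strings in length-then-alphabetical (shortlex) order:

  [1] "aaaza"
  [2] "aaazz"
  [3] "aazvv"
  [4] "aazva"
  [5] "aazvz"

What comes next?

aazav

Find the rightmost character of aazvz below z, bump it to the next letter, and reset everything to its right to v.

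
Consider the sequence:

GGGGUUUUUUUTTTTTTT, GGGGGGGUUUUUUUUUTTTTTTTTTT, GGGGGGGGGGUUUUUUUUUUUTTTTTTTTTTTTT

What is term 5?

GGGGGGGGGGGGGGGGUUUUUUUUUUUUUUUTTTTTTTTTTTTTTTTTTT

Reading off run lengths: G runs 4, 7, 10; U runs 7, 9, 11; T runs 7, 10, 13 — each is linear in n, where the shown terms are n = 2, 3, 4.
At n = 6 the blocks have lengths 16, 15, 19.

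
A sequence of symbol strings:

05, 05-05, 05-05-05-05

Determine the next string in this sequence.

Every step duplicates the string with '-' between the halves.
One more doubling of 05-05-05-05 gives the answer.

05-05-05-05-05-05-05-05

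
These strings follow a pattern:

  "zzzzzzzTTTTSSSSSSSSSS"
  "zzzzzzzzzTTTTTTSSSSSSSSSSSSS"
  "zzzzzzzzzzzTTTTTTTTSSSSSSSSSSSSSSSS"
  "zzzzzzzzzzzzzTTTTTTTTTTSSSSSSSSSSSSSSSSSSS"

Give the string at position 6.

The n-th term is 2n+1 z's then 2n-2 T's then 3n+1 S's, where the shown terms are n = 3, 4, 5, 6.
At n = 8 the blocks have lengths 17, 14, 25.

zzzzzzzzzzzzzzzzzTTTTTTTTTTTTTTSSSSSSSSSSSSSSSSSSSSSSSSS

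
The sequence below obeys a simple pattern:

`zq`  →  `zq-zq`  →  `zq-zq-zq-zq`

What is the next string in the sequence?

Every step duplicates the string with '-' between the halves.
Doubling zq-zq-zq-zq with '-' between the halves:

zq-zq-zq-zq-zq-zq-zq-zq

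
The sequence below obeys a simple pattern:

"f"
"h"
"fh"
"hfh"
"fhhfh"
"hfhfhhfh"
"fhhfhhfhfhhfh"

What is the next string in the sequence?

hfhfhhfhfhhfhhfhfhhfh

Each term (from the third on) is the two preceding terms concatenated in order: term 3 = f·h = fh.
The next term joins hfhfhhfh and fhhfhhfhfhhfh.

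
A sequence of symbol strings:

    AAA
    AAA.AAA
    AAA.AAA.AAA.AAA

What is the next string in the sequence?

Each string is two copies of the previous one joined by '.'.
Doubling AAA.AAA.AAA.AAA with '.' between the halves:

AAA.AAA.AAA.AAA.AAA.AAA.AAA.AAA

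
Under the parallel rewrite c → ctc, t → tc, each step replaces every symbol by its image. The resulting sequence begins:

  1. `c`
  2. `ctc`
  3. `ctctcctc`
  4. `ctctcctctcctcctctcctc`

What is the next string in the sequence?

ctctcctctcctcctctcctctcctcctctcctcctctcctctcctcctctcctc

Replace each of the 21 characters of ctctcctctcctcctctcctc in place — ctc tc ctc tc ctc ctc tc ctc tc ctc ctc tc ctc ctc tc ctc tc ctc ctc tc ctc — and concatenate.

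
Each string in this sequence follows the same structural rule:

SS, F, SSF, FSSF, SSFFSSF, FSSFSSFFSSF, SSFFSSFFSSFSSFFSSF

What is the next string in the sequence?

FSSFSSFFSSFSSFFSSFFSSFSSFFSSF

From term 3 onward, concatenate the second-to-last term with the last: SS·F = SSF, F·SSF = FSSF, …
The next term joins FSSFSSFFSSF and SSFFSSFFSSFSSFFSSF.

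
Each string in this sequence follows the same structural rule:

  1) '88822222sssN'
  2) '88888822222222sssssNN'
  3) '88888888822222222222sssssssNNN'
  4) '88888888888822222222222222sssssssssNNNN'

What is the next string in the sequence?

Each string has the form 8^{3n} 2^{3n+2} s^{2n+1} N^{n} (n = 1, 2, …).
Setting n = 5 gives 15, 17, 11, 5 characters in each block.

88888888888888822222222222222222sssssssssssNNNNN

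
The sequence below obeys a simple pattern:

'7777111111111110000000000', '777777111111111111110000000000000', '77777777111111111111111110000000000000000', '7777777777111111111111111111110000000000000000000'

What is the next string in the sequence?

777777777777111111111111111111111110000000000000000000000

Term n consists of 2n-2 7's, followed by 3n+2 1's, followed by 3n+1 0's, where the shown terms are n = 3, 4, 5, 6.
For the next term, n = 7, so the run lengths are 12, 23, 22.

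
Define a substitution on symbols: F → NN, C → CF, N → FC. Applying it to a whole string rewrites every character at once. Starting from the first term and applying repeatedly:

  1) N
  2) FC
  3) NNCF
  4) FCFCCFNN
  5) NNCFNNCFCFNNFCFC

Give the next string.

Rewriting the 16 symbols of NNCFNNCFCFNNFCFC one by one yields FC FC CF NN FC FC CF NN CF NN FC FC NN CF NN CF; concatenated:

FCFCCFNNFCFCCFNNCFNNFCFCNNCFNNCF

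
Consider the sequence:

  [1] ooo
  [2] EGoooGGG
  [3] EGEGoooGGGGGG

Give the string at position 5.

Each term wraps the previous one in EG on the left and GGG on the right.
From EGEGoooGGGGGG, 2 further steps: EGEGoooGGGGGG → EGEGEGoooGGGGGGGGG → (answer).

EGEGEGEGoooGGGGGGGGGGGG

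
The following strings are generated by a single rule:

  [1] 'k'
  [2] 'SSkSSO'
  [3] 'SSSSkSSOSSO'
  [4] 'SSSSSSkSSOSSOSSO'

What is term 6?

Every step adds SS to the front and SSO to the end of the previous string.
From SSSSSSkSSOSSOSSO, 2 further steps: SSSSSSkSSOSSOSSO → SSSSSSSSkSSOSSOSSOSSO → (answer).

SSSSSSSSSSkSSOSSOSSOSSOSSO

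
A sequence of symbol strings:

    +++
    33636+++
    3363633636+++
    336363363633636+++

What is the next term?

The strings grow by a fixed prefix 33636 each time.
Applying this once more to 336363363633636+++:

33636336363363633636+++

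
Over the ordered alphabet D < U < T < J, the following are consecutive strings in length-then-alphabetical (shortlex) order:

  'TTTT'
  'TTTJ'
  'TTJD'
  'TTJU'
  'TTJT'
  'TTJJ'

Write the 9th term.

TJDT

Advancing 3 positions from TTJJ through TTJJ → TJDD → TJDU reaches term 9.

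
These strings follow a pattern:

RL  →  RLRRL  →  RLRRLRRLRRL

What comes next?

Every step duplicates the string with 'R' between the halves.
Doubling RLRRLRRLRRL with 'R' between the halves:

RLRRLRRLRRLRRLRRLRRLRRL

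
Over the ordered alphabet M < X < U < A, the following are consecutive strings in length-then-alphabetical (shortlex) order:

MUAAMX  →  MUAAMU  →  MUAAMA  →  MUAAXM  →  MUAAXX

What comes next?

MUAAXU

Find the rightmost character of MUAAXX below A, bump it to the next letter, and reset everything to its right to M.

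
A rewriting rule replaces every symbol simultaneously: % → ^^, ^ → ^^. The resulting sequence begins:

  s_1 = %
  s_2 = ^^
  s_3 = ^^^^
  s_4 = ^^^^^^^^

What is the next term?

^^^^^^^^^^^^^^^^

Apply φ to ^^^^^^^^ symbol by symbol: ^→^^, ^→^^, ^→^^, ^→^^, ^→^^, ^→^^, ^→^^, ^→^^; joined: ^^ ^^ ^^ ^^ ^^ ^^ ^^ ^^.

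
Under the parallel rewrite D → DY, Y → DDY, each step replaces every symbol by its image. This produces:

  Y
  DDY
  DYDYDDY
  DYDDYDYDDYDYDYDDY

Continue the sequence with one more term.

DYDDYDYDYDDYDYDDYDYDYDDYDYDDYDYDDYDYDYDDY

φ(DYDDYDYDDYDYDYDDY) expands symbol-by-symbol to DY DDY DY DY DDY DY DDY DY DY DDY DY DDY DY DDY DY DY DDY; joining the 17 pieces gives the next term.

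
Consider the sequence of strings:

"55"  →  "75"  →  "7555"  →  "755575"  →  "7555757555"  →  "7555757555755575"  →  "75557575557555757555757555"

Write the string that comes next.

755575755575557575557575557555757555755575

Each term (from the third on) is the previous term followed by the one before it: term 3 = 75·55 = 7555.
The next term joins 75557575557555757555757555 and 7555757555755575.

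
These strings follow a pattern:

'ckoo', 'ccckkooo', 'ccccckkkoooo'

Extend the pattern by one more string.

The n-th term is 2n-1 c's then n k's then n+1 o's (n = 1, 2, …).
Setting n = 4 gives 7, 4, 5 characters in each block.

ccccccckkkkooooo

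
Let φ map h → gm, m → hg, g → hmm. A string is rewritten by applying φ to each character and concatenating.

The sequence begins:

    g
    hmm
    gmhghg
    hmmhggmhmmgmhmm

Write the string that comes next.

Rewriting the 15 symbols of hmmhggmhmmgmhmm one by one yields gm hg hg gm hmm hmm hg gm hg hg hmm hg gm hg hg; concatenated:

gmhghggmhmmhmmhggmhghghmmhggmhghg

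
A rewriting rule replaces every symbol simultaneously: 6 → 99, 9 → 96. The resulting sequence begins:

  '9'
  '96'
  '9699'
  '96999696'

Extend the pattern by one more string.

9699969696999699

Rewriting each symbol of 96999696: 9→96, 6→99, 9→96, 9→96, 9→96, 6→99, 9→96, 6→99, which concatenates to 96 99 96 96 96 99 96 99.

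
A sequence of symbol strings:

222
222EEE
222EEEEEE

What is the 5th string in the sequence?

Every step adds EEE to the end: s(k+1) = s(k)·EEE.
From 222EEEEEE, 2 further steps: 222EEEEEE → 222EEEEEEEEE → (answer).

222EEEEEEEEEEEE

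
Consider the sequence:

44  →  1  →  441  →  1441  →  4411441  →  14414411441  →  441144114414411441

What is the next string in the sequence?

From term 3 onward, concatenate the second-to-last term with the last: 44·1 = 441, 1·441 = 1441, …
So term 8 is 14414411441·441144114414411441.

14414411441441144114414411441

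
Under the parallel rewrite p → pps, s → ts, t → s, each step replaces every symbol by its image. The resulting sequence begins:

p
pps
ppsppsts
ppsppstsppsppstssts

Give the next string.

Applying the rule to each of the 19 symbols of ppsppstsppsppstssts gives the pieces pps pps ts pps pps ts s ts pps pps ts pps pps ts s ts ts s ts, which concatenate to the answer.

ppsppstsppsppstsstsppsppstsppsppstsststssts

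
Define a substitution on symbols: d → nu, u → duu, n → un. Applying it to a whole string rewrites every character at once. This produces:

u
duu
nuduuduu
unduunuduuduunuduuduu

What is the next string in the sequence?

φ(unduunuduuduunuduuduu) expands symbol-by-symbol to duu un nu duu duu un duu nu duu duu nu duu duu un duu nu duu duu nu duu duu; joining the 21 pieces gives the next term.

duuunnuduuduuunduunuduuduunuduuduuunduunuduuduunuduuduu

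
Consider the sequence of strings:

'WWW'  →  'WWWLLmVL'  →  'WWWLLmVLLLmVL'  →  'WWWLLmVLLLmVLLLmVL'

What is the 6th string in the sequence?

WWWLLmVLLLmVLLLmVLLLmVLLLmVL

Every step adds LLmVL to the end: s(k+1) = s(k)·LLmVL.
From WWWLLmVLLLmVLLLmVL, 2 further steps: WWWLLmVLLLmVLLLmVL → WWWLLmVLLLmVLLLmVLLLmVL → (answer).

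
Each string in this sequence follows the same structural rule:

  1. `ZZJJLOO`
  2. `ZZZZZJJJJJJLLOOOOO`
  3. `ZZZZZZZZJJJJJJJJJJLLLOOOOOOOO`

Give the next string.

Each string has the form Z^{3n-1} J^{4n-2} L^{n} O^{3n-1} (n = 1, 2, …).
For the next term, n = 4, so the run lengths are 11, 14, 4, 11.

ZZZZZZZZZZZJJJJJJJJJJJJJJLLLLOOOOOOOOOOO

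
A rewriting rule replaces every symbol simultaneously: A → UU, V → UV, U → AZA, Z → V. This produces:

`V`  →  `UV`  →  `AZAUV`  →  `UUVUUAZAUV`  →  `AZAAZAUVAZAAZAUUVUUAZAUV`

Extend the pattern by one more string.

UUVUUUUVUUAZAUVUUVUUUUVUUAZAAZAUVAZAAZAUUVUUAZAUV

Applying the rule to each of the 24 symbols of AZAAZAUVAZAAZAUUVUUAZAUV gives the pieces UU V UU UU V UU AZA UV UU V UU UU V UU AZA AZA UV AZA AZA UU V UU AZA UV, which concatenate to the answer.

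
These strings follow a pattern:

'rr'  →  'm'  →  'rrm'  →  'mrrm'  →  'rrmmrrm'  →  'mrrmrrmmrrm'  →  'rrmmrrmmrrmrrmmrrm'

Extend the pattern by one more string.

mrrmrrmmrrmrrmmrrmmrrmrrmmrrm

From term 3 onward, concatenate the second-to-last term with the last: rr·m = rrm, m·rrm = mrrm, …
The next term joins mrrmrrmmrrm and rrmmrrmmrrmrrmmrrm.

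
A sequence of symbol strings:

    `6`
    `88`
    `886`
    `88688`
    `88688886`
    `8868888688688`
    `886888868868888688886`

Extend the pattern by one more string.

From term 3 onward, concatenate the last term with the second-to-last: 88·6 = 886, 886·88 = 88688, …
The next term joins 886888868868888688886 and 8868888688688.

8868888688688886888868868888688688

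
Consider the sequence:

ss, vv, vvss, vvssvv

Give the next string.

vvssvvvvss

This is a Fibonacci-style word recurrence s(k) = s(k−1)·s(k−2): e.g. vv·ss = vvss.
The next term joins vvssvv and vvss.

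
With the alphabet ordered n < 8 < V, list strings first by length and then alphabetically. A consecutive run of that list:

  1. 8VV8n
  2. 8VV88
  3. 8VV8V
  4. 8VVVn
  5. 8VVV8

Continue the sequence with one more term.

8VVVV

Find the rightmost character of 8VVV8 below V, bump it to the next letter, and reset everything to its right to n.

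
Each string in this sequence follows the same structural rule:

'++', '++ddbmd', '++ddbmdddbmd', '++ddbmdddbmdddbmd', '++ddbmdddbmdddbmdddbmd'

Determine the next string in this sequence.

Each term is the previous one with ddbmd appended.
Applying this once more to ++ddbmdddbmdddbmdddbmd:

++ddbmdddbmdddbmdddbmdddbmd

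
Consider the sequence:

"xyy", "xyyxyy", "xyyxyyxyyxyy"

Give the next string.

xyyxyyxyyxyyxyyxyyxyyxyy

s(k+1) = s(k)·s(k) — each term doubles the last.
So the next term is two copies of xyyxyyxyyxyy.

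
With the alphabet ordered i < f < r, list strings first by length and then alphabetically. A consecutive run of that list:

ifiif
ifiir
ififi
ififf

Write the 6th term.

ifiri

Advancing 2 positions from ififf through ififf → ififr reaches term 6.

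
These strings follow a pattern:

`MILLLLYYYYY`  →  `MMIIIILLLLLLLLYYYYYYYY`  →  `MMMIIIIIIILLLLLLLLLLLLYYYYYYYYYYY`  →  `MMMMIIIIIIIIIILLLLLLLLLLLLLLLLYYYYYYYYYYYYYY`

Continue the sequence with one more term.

MMMMMIIIIIIIIIIIIILLLLLLLLLLLLLLLLLLLLYYYYYYYYYYYYYYYYY

Each string has the form M^{n} I^{3n-2} L^{4n} Y^{3n+2} (n = 1, 2, …).
For the next term, n = 5, so the run lengths are 5, 13, 20, 17.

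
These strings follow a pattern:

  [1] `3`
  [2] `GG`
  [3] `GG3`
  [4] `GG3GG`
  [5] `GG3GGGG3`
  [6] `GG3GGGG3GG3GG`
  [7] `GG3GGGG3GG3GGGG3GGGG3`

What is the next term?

Each term (from the third on) is the previous term followed by the one before it: term 3 = GG·3 = GG3.
Continuing: GG3GGGG3GG3GGGG3GGGG3 · GG3GGGG3GG3GG gives term 8.

GG3GGGG3GG3GGGG3GGGG3GG3GGGG3GG3GG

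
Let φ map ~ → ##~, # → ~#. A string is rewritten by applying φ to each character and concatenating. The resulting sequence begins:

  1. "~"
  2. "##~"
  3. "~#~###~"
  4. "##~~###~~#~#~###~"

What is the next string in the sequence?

~#~###~##~~#~#~###~##~~###~~###~~#~#~###~

φ(##~~###~~#~#~###~) expands symbol-by-symbol to ~# ~# ##~ ##~ ~# ~# ~# ##~ ##~ ~# ##~ ~# ##~ ~# ~# ~# ##~; joining the 17 pieces gives the next term.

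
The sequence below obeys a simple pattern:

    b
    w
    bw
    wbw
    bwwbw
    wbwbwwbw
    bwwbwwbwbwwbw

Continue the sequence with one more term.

wbwbwwbwbwwbwwbwbwwbw

Each term (from the third on) is the two preceding terms concatenated in order: term 3 = b·w = bw.
Continuing: wbwbwwbw · bwwbwwbwbwwbw gives term 8.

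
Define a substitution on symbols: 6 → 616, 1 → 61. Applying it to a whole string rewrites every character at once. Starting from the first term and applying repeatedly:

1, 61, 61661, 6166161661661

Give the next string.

6166161661661616616166166161661661

Replace each of the 13 characters of 6166161661661 in place — 616 61 616 616 61 616 61 616 616 61 616 616 61 — and concatenate.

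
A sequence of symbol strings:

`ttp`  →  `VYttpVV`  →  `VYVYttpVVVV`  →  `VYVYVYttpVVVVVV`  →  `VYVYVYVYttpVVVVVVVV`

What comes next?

VYVYVYVYVYttpVVVVVVVVVV

Each term wraps the previous one in VY on the left and VV on the right.
So the next term is VY·VYVYVYVYttpVVVVVVVV·VV.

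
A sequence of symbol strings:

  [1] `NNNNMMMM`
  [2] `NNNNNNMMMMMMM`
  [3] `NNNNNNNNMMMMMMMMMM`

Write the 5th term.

NNNNNNNNNNNNMMMMMMMMMMMMMMMM

Each string has the form N^{2n+2} M^{3n+1} (n = 1, 2, …).
For term 5, n = 5, so the run lengths are 12, 16.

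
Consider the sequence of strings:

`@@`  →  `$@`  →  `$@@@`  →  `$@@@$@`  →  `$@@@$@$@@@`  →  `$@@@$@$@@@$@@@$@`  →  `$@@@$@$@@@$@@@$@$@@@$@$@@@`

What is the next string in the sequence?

$@@@$@$@@@$@@@$@$@@@$@$@@@$@@@$@$@@@$@@@$@

Each term (from the third on) is the previous term followed by the one before it: term 3 = $@·@@ = $@@@.
So term 8 is $@@@$@$@@@$@@@$@$@@@$@$@@@·$@@@$@$@@@$@@@$@.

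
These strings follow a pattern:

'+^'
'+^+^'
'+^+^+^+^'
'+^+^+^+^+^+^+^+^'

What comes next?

+^+^+^+^+^+^+^+^+^+^+^+^+^+^+^+^

s(k+1) = s(k)·s(k) — each term doubles the last.
One more doubling of +^+^+^+^+^+^+^+^ gives the answer.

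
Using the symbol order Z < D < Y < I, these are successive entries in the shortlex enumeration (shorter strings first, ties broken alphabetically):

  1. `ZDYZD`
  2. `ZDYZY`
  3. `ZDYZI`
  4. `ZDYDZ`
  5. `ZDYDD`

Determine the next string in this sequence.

ZDYDY

Treat ZDYDD as a base-4 numeral over the given alphabet and add one, carrying through any trailing I's.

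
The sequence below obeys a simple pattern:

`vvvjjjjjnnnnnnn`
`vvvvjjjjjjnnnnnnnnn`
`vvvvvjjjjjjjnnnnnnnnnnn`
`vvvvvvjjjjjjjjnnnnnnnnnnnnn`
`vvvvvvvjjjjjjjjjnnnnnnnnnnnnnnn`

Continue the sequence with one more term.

Reading off run lengths: v runs 3, 4, 5, 6, 7; j runs 5, 6, 7, 8, 9; n runs 7, 9, 11, 13, 15 — each is linear in n, where the shown terms are n = 2, 3, 4, 5, 6.
Setting n = 7 gives 8, 10, 17 characters in each block.

vvvvvvvvjjjjjjjjjjnnnnnnnnnnnnnnnnn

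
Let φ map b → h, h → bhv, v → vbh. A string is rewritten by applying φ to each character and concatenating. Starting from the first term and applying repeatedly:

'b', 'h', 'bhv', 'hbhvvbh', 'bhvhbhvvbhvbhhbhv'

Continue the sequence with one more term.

hbhvvbhbhvhbhvvbhvbhhbhvvbhhbhvbhvhbhvvbh

Replace each of the 17 characters of bhvhbhvvbhvbhhbhv in place — h bhv vbh bhv h bhv vbh vbh h bhv vbh h bhv bhv h bhv vbh — and concatenate.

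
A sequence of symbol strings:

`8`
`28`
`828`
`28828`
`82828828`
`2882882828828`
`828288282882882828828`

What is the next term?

From term 3 onward, concatenate the second-to-last term with the last: 8·28 = 828, 28·828 = 28828, …
Continuing: 2882882828828 · 828288282882882828828 gives term 8.

2882882828828828288282882882828828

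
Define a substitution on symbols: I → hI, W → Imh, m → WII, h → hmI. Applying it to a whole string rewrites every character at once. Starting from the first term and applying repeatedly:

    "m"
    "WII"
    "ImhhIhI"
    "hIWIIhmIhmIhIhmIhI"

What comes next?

hmIhIImhhIhIhmIWIIhIhmIWIIhIhmIhIhmIWIIhIhmIhI

Replace each of the 18 characters of hIWIIhmIhmIhIhmIhI in place — hmI hI Imh hI hI hmI WII hI hmI WII hI hmI hI hmI WII hI hmI hI — and concatenate.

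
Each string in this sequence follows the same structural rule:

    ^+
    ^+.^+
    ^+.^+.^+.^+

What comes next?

Every step duplicates the string with '.' between the halves.
One more doubling of ^+.^+.^+.^+ gives the answer.

^+.^+.^+.^+.^+.^+.^+.^+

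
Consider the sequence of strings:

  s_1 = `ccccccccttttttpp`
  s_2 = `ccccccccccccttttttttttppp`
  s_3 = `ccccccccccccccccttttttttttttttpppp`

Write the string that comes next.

Term n consists of 4n c's, followed by 4n-2 t's, followed by n p's, where the shown terms are n = 2, 3, 4.
Setting n = 5 gives 20, 18, 5 characters in each block.

ccccccccccccccccccccttttttttttttttttttppppp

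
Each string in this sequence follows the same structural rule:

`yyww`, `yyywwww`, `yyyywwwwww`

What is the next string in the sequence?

yyyyywwwwwwww

Reading off run lengths: y runs 2, 3, 4; w runs 2, 4, 6 — each is linear in n (n = 1, 2, …).
Setting n = 4 gives 5, 8 characters in each block.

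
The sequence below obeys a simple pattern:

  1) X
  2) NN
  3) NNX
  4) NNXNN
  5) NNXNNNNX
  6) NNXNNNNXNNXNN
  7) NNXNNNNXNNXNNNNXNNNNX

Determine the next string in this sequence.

Each term (from the third on) is the previous term followed by the one before it: term 3 = NN·X = NNX.
Continuing: NNXNNNNXNNXNNNNXNNNNX · NNXNNNNXNNXNN gives term 8.

NNXNNNNXNNXNNNNXNNNNXNNXNNNNXNNXNN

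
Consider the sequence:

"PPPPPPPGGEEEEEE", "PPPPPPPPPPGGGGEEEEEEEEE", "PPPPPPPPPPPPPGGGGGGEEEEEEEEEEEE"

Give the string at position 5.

Each string has the form P^{3n+1} G^{2n-2} E^{3n}, where the shown terms are n = 2, 3, 4.
Setting n = 6 gives 19, 10, 18 characters in each block.

PPPPPPPPPPPPPPPPPPPGGGGGGGGGGEEEEEEEEEEEEEEEEEE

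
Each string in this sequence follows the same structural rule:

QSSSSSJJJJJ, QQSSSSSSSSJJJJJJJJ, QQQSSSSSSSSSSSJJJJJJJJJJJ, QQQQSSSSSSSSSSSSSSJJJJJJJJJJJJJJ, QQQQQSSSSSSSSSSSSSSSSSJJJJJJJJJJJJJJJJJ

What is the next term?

Reading off run lengths: Q runs 1, 2, 3, 4, 5; S runs 5, 8, 11, 14, 17; J runs 5, 8, 11, 14, 17 — each is linear in n (n = 1, 2, …).
Setting n = 6 gives 6, 20, 20 characters in each block.

QQQQQQSSSSSSSSSSSSSSSSSSSSJJJJJJJJJJJJJJJJJJJJ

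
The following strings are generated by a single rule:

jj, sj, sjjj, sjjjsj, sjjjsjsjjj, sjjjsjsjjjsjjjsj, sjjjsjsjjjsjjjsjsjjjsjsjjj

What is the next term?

sjjjsjsjjjsjjjsjsjjjsjsjjjsjjjsjsjjjsjjjsj

Each term (from the third on) is the previous term followed by the one before it: term 3 = sj·jj = sjjj.
The next term joins sjjjsjsjjjsjjjsjsjjjsjsjjj and sjjjsjsjjjsjjjsj.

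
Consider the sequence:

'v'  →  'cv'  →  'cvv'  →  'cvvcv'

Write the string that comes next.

cvvcvcvv

This is a Fibonacci-style word recurrence s(k) = s(k−1)·s(k−2): e.g. cv·v = cvv.
So term 5 is cvvcv·cvv.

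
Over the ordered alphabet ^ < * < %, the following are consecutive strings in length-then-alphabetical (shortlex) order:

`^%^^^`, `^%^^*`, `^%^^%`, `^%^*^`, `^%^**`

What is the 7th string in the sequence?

Stepping forward 2 times from ^%^**: ^%^** → ^%^*%, then the target.

^%^%^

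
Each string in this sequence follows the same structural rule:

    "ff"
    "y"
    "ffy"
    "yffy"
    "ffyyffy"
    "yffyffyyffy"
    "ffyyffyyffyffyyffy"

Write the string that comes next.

yffyffyyffyffyyffyyffyffyyffy

Each term (from the third on) is the two preceding terms concatenated in order: term 3 = ff·y = ffy.
The next term joins yffyffyyffy and ffyyffyyffyffyyffy.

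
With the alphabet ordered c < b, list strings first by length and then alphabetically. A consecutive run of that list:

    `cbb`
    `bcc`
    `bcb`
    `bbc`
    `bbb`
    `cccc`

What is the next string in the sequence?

cccb

The successor of cccc increments the rightmost position that isn't already b and resets every position after it to c.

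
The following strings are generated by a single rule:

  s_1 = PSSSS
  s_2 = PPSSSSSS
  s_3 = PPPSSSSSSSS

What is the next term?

PPPPSSSSSSSSSS

The n-th term is n-1 P's then 2n S's, where the shown terms are n = 2, 3, 4.
Setting n = 5 gives 4, 10 characters in each block.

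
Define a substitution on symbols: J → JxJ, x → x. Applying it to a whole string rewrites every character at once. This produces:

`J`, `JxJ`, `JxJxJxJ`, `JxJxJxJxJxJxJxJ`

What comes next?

φ(JxJxJxJxJxJxJxJ) expands symbol-by-symbol to JxJ x JxJ x JxJ x JxJ x JxJ x JxJ x JxJ x JxJ; joining the 15 pieces gives the next term.

JxJxJxJxJxJxJxJxJxJxJxJxJxJxJxJ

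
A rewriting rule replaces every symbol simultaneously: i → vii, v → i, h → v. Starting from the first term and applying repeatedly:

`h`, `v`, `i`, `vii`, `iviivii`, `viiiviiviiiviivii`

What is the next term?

Replace each of the 17 characters of viiiviiviiiviivii in place — i vii vii vii i vii vii i vii vii vii i vii vii i vii vii — and concatenate.

iviiviiviiiviiviiiviiviiviiiviiviiiviivii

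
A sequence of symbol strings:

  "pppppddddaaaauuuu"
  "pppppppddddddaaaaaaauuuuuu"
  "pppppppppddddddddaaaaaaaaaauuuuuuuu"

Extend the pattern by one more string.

Each string has the form p^{2n+1} d^{2n} a^{3n-2} u^{2n}, where the shown terms are n = 2, 3, 4.
For the next term, n = 5, so the run lengths are 11, 10, 13, 10.

pppppppppppddddddddddaaaaaaaaaaaaauuuuuuuuuu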